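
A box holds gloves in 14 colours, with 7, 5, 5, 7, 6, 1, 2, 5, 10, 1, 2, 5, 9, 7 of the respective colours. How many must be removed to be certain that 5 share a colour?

In the worst case you take as many as possible of each colour without reaching 5: 4 + 4 + 4 + 4 + 4 + 1 + 2 + 4 + 4 + 1 + 2 + 4 + 4 + 4 = 46.
The next one must give 5 of some colour, so 46 + 1 = 47.

47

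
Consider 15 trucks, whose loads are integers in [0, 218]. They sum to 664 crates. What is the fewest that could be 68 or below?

6

Let j be the number exceeding 68. Then the total is ≥ 69·j + 0·(15 − j) = 0 + 69j.
So 69j ≤ 664 and j ≤ 9; hence at least 15 − 9 = 6 are ≤ 68.
Exactly 6 works: 6 values at 0 and 9 at 69 total 621; raise one of the low values by 43 (still ≤ 68) to hit 664.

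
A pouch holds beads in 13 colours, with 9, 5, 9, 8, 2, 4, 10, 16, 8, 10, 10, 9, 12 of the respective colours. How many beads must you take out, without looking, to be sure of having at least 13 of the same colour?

In the worst case you take as many as possible of each colour without reaching 13: 9 + 5 + 9 + 8 + 2 + 4 + 10 + 12 + 8 + 10 + 10 + 9 + 12 = 108.
The next one must give 13 of some colour, so 108 + 1 = 109.

109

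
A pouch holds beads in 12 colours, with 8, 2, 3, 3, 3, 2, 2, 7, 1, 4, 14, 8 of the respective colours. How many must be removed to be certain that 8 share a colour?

49

In the worst case you take as many as possible of each colour without reaching 8: 7 + 2 + 3 + 3 + 3 + 2 + 2 + 7 + 1 + 4 + 7 + 7 = 48.
The next one must give 8 of some colour, so 48 + 1 = 49.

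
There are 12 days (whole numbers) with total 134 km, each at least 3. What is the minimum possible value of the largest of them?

12

Some value must be at least ⌈134/12⌉ = 12, since 12 × 11 = 132 < 134.
Equality holds with 2 values of 12 and 10 values of 11.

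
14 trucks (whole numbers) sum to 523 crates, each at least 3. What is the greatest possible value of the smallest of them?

The 14 values sum to 523, so their minimum is at most ⌊523/14⌋ = 37.
Equality holds with 9 values of 37 and 5 values of 38.

37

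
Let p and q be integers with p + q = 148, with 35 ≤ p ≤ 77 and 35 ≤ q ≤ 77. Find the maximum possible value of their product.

5476

pq = p(148 − p) is maximized when p is as near 148/2 as the bounds allow.
Taking p = 74 and q = 74 (both in [35, 77]) gives pq = 5476.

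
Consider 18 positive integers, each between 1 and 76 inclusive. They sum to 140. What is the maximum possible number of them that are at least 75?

1

If k of the values are ≥ 75, the total is ≥ 75k + 1(18 − k).
Setting 75k + 1(18 − k) ≤ 140 gives 74k ≤ 122, so k ≤ 1.
k = 1 is achieved by 1 value at 75 and 17 at 1, total 92; add 48 to one value (staying below 75) to reach 140.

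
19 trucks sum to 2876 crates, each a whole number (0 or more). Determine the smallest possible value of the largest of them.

The 19 values sum to 2876, so their maximum is at least ⌈2876/19⌉ = 152.
Achievable: 7 of them at 152 and 12 at 151 total 2876.

152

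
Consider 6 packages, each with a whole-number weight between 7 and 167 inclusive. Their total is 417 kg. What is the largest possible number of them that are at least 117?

Suppose k of them are at least 117. Those contribute at least 117 each and the other 6 − k at least 7 each.
So the total is at least 117k + 7(6 − k) = 42 + 110k. This must be ≤ 417, giving k ≤ 3.
k = 3 is achieved by 3 values at 117 and 3 at 7, total 372; add 45 to one value (staying below 117) to reach 417.

3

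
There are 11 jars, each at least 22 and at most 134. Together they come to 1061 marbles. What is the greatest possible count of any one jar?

134

Maximizing one value means minimizing the remaining 10.
The other 10 contribute at least 10 × 22 = 220, leaving at most 1061 − 220 = 841.
But each jar is capped at 134, so the maximum is 134.
Achievable: one at 134 and the other 10 totalling 927, which fits since 10 × 22 ≤ 927 ≤ 10 × 134.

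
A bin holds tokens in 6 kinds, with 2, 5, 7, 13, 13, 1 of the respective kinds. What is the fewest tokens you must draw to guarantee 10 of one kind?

In the worst case you take as many as possible of each kind without reaching 10: 2 + 5 + 7 + 9 + 9 + 1 = 33.
The next one must give 10 of some kind, so 33 + 1 = 34.

34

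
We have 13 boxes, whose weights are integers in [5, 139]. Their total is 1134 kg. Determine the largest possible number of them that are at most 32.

Suppose k of them are at most 32. Those contribute at most 32 each and the rest at most 139 each.
So the total is at most 32k + 139(13 − k) = 1807 − 107k. This must still be ≥ 1134, so k ≤ 6.
k = 6 is achieved by 6 values at 32 and 7 at 139, total 1165; lower one of the 139's by 31 (still > 32) to reach 1134.

6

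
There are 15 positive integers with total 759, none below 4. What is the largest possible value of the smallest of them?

The average is 759/15 < 51, so some value is ≤ 50.
Achievable: 6 of them at 50 and 9 at 51 total 759.

50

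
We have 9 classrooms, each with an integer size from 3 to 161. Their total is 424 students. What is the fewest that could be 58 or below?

Let j be the number exceeding 58. Then the total is ≥ 59·j + 3·(9 − j) = 27 + 56j.
So 56j ≤ 397 and j ≤ 7; hence at least 9 − 7 = 2 are ≤ 58.
Exactly 2 works: 2 values at 3 and 7 at 59 total 419; raise one of the low values by 5 (still ≤ 58) to hit 424.

2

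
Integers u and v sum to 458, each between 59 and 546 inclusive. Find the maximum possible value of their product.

52441

uv = u(458 − u) is maximized when u is as near 458/2 as the bounds allow.
Taking u = 229 and v = 229 (both in [59, 546]) gives uv = 52441.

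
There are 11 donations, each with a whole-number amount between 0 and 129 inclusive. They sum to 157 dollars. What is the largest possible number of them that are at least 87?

With k values at 87 or above and the rest at least 0, the sum is at least 0 + 87k.
Since the sum is 157, we need 87k ≤ 157, i.e. k ≤ 1.
k = 1 is achieved by 1 value at 87 and 10 at 0, total 87; add 70 to one value (staying below 87) to reach 157.

1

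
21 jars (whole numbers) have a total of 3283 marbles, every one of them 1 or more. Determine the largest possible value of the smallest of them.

If every one of the 21 were at least 157, the total would be at least 21 × 157 = 3297 > 3283.
Taking 14 copies of 156 and 7 copies of 157 gives exactly 3283, so 156 is attained.

156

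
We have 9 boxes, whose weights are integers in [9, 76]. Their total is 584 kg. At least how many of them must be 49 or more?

6

Suppose at most 9 − j of them reach 49; then j values are ≤ 48 and the rest ≤ 76.
The total is then ≤ 48·j + 76·(9 − j) = 684 − 28j. For this to be ≥ 584 we need j ≤ 3, so at least 9 − 3 = 6 must reach 49.
Exactly 6 works: 6 values at 76 and 3 at 48 total 600; lower one of the high values by 16 (still ≥ 49) to hit 584.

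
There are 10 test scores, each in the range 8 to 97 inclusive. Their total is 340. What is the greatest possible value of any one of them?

Maximizing one value means minimizing the remaining 9.
The other 9 contribute at least 9 × 8 = 72, leaving at most 340 − 72 = 268.
But each score is capped at 97, so the maximum is 97.
Achievable: one at 97 and the other 9 totalling 243, which fits since 9 × 8 ≤ 243 ≤ 9 × 97.

97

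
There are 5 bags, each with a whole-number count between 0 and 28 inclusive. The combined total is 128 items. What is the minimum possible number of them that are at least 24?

Suppose at most 5 − j of them reach 24; then j values are ≤ 23 and the rest ≤ 28.
The total is then ≤ 23·j + 28·(5 − j) = 140 − 5j. For this to be ≥ 128 we need j ≤ 2, so at least 5 − 2 = 3 must reach 24.
Exactly 3 works: 3 values at 28 and 2 at 23 total 130; lower one of the high values by 2 (still ≥ 24) to hit 128.

3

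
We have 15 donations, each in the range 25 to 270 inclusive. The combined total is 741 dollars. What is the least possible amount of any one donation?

25

To make one donation as small as possible, make the other 14 as large as possible.
The other 14 can take up 14 × 270 = 3780 ≥ 741 − 25, so one donation can sit at its floor of 25.
Achievable: one at 25 and the other 14 totalling 716, which fits since 14 × 25 ≤ 716 ≤ 14 × 270.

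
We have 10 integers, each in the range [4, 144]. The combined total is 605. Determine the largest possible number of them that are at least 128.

4

If k of the values are ≥ 128, the total is ≥ 128k + 4(10 − k).
Setting 128k + 4(10 − k) ≤ 605 gives 124k ≤ 565, so k ≤ 4.
k = 4 is achieved by 4 values at 128 and 6 at 4, total 536; add 69 to one value (staying below 128) to reach 605.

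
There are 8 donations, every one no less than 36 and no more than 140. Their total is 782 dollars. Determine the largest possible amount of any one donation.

To make one donation as large as possible, make the other 7 as small as possible.
The other 7 contribute at least 7 × 36 = 252, leaving at most 782 − 252 = 530.
But each donation is capped at 140, so the maximum is 140.
Achievable: one at 140 and the other 7 totalling 642, which fits since 7 × 36 ≤ 642 ≤ 7 × 140.

140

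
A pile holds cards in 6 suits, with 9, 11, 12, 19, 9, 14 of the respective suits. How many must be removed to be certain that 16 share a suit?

In the worst case you take as many as possible of each suit without reaching 16: 9 + 11 + 12 + 15 + 9 + 14 = 70.
The next one must give 16 of some suit, so 70 + 1 = 71.

71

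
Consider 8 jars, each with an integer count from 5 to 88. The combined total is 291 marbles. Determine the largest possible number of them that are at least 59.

With k values at 59 or above and the rest at least 5, the sum is at least 40 + 54k.
Since the sum is 291, we need 54k ≤ 251, i.e. k ≤ 4.
k = 4 is achieved by 4 values at 59 and 4 at 5, total 256; add 35 to one value (staying below 59) to reach 291.

4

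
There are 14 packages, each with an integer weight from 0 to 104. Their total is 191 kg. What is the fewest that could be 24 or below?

7

Each value above 24 is at least 25, contributing at least 25 − 0 = 25 above the floor 0.
The sum exceeds the floor total 0 by 191, so at most ⌊191/25⌋ = 7 exceed 24, and at least 7 are ≤ 24.
Exactly 7 works: 7 values at 0 and 7 at 25 total 175; raise one of the low values by 16 (still ≤ 24) to hit 191.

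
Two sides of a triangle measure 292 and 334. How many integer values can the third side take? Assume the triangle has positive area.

The triangle inequality gives |292 − 334| < c < 292 + 334, i.e. 42 < c < 626.
So c can be any integer from 43 to 625: 583 values.

583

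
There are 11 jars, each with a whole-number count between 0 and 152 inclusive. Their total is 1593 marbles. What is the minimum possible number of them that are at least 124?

If only k of them are at least 124, the other 11 − k are at most 123, so the total is at most k·152 + (11 − k)·123.
This must reach 1593, so k·152 + (11 − k)·123 ≥ 1593, giving k ≥ 9.
Exactly 9 works: 9 values at 152 and 2 at 123 total 1614; lower one of the high values by 21 (still ≥ 124) to hit 1593.

9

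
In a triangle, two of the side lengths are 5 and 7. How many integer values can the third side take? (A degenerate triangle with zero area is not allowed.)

9

The triangle inequality gives |5 − 7| < c < 5 + 7, i.e. 2 < c < 12.
So c can be any integer from 3 to 11: 9 values.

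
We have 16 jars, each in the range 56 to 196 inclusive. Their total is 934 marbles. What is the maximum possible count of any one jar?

Maximizing one value means minimizing the remaining 15.
The other 15 contribute at least 15 × 56 = 840, leaving at most 934 − 840 = 94.
Since 94 ≤ 196, this is achievable: one at 94 and 15 at 56.

94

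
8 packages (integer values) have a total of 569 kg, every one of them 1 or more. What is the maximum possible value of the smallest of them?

71

The average is 569/8 < 72, so some value is ≤ 71.
Equality holds with 7 values of 71 and 1 value of 72.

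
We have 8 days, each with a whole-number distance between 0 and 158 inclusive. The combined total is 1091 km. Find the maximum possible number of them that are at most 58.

1

Suppose k of them are at most 58. Those contribute at most 58 each and the rest at most 158 each.
So the total is at most 58k + 158(8 − k) = 1264 − 100k. This must still be ≥ 1091, so k ≤ 1.
k = 1 is achieved by 1 value at 58 and 7 at 158, total 1164; lower one of the 158's by 73 (still > 58) to reach 1091.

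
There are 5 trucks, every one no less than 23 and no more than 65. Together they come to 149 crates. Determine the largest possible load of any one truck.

57

To make one truck as large as possible, make the other 4 as small as possible.
The other 4 contribute at least 4 × 23 = 92, leaving at most 149 − 92 = 57.
Since 57 ≤ 65, this is achievable: one at 57 and 4 at 23.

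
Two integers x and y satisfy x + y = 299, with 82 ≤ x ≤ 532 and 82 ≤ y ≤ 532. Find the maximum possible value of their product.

With x + y fixed, xy peaks when the two are closest together.
Taking x = 149 and y = 150 (both in [82, 532]) gives xy = 22350.

22350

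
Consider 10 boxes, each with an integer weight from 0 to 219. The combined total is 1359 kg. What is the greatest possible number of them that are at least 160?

8

Suppose k of them are at least 160. Those contribute at least 160 each and the other 10 − k at least 0 each.
So the total is at least 160k + 0(10 − k) = 0 + 160k. This must be ≤ 1359, giving k ≤ 8.
k = 8 is achieved by 8 values at 160 and 2 at 0, total 1280; add 79 to one value (staying below 160) to reach 1359.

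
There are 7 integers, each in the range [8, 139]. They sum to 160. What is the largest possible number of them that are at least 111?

1

If k of the values are ≥ 111, the total is ≥ 111k + 8(7 − k).
Setting 111k + 8(7 − k) ≤ 160 gives 103k ≤ 104, so k ≤ 1.
k = 1 is achieved by 1 value at 111 and 6 at 8, total 159; add 1 to one value (staying below 111) to reach 160.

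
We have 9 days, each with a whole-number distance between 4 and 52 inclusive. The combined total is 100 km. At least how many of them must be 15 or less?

If only k of them are at most 15, the other 9 − k are at least 16, so the total is at least (9 − k)·16 + k·4.
This is ≤ 100, so (9 − k)·16 + 4k ≤ 100, which gives k ≥ 4.
Exactly 4 works: 4 values at 4 and 5 at 16 total 96; raise one of the low values by 4 (still ≤ 15) to hit 100.

4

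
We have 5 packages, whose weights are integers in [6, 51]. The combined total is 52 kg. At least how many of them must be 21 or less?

Let j be the number exceeding 21. Then the total is ≥ 22·j + 6·(5 − j) = 30 + 16j.
So 16j ≤ 22 and j ≤ 1; hence at least 5 − 1 = 4 are ≤ 21.
Exactly 4 works: 4 values at 6 and 1 at 22 total 46; raise one of the low values by 6 (still ≤ 21) to hit 52.

4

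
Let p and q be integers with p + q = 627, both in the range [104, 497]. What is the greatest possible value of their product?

For a fixed sum, the product pq is largest when p and q are as close as possible.
Taking p = 313 and q = 314 (both in [104, 497]) gives pq = 98282.

98282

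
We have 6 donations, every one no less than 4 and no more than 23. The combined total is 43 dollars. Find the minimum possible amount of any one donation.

Minimizing one value means maximizing the remaining 5.
The other 5 can take up 5 × 23 = 115 ≥ 43 − 4, so one donation can sit at its floor of 4.
Achievable: one at 4 and the other 5 totalling 39, which fits since 5 × 4 ≤ 39 ≤ 5 × 23.

4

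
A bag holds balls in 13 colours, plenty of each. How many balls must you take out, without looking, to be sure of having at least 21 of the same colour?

You could draw 20 of every colour without reaching 21 of any — 260 in all.
One more forces 21 of some colour, so 260 + 1 = 261.

261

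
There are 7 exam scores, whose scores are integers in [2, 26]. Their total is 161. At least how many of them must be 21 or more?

If only k of them are at least 21, the other 7 − k are at most 20, so the total is at most k·26 + (7 − k)·20.
This must reach 161, so k·26 + (7 − k)·20 ≥ 161, giving k ≥ 4.
Exactly 4 works: 4 values at 26 and 3 at 20 total 164; lower one of the high values by 3 (still ≥ 21) to hit 161.

4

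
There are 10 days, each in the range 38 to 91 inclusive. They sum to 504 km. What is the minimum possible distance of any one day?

Minimizing one value means maximizing the remaining 9.
The other 9 can take up 9 × 91 = 819 ≥ 504 − 38, so one day can sit at its floor of 38.
Achievable: one at 38 and the other 9 totalling 466, which fits since 9 × 38 ≤ 466 ≤ 9 × 91.

38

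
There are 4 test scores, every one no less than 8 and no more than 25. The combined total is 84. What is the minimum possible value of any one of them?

9

To make one score as small as possible, make the other 3 as large as possible.
The other 3 contribute at most 3 × 25 = 75, leaving at least 84 − 75 = 9.
Since 9 ≥ 8, this is achievable: one at 9 and 3 at 25.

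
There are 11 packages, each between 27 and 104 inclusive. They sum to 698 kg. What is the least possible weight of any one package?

27

To make one package as small as possible, make the other 10 as large as possible.
The other 10 can take up 10 × 104 = 1040 ≥ 698 − 27, so one package can sit at its floor of 27.
Achievable: one at 27 and the other 10 totalling 671, which fits since 10 × 27 ≤ 671 ≤ 10 × 104.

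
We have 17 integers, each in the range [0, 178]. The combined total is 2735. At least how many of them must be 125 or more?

12

Suppose at most 17 − j of them reach 125; then j values are ≤ 124 and the rest ≤ 178.
The total is then ≤ 124·j + 178·(17 − j) = 3026 − 54j. For this to be ≥ 2735 we need j ≤ 5, so at least 17 − 5 = 12 must reach 125.
Exactly 12 works: 12 values at 178 and 5 at 124 total 2756; lower one of the high values by 21 (still ≥ 125) to hit 2735.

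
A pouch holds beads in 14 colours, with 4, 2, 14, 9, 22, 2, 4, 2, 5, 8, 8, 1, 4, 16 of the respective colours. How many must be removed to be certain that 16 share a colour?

94

In the worst case you take as many as possible of each colour without reaching 16: 4 + 2 + 14 + 9 + 15 + 2 + 4 + 2 + 5 + 8 + 8 + 1 + 4 + 15 = 93.
The next one must give 16 of some colour, so 93 + 1 = 94.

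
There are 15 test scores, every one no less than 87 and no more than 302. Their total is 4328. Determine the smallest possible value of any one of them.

100

Minimizing one value means maximizing the remaining 14.
The other 14 contribute at most 14 × 302 = 4228, leaving at least 4328 − 4228 = 100.
Since 100 ≥ 87, this is achievable: one at 100 and 14 at 302.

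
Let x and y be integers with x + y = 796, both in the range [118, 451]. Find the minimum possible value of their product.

155595

For a fixed sum, xy is smallest when x and y are as far apart as possible.
At the endpoint x = 345, y = 796 − 345 = 451, so xy = 345 × 451 = 155595.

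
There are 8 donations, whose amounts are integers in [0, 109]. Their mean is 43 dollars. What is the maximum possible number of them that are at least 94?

3

The total is 8 × 43 = 344.
Suppose k of them are at least 94. Those contribute at least 94 each and the other 8 − k at least 0 each.
So the total is at least 94k + 0(8 − k) = 0 + 94k. This must be ≤ 344, giving k ≤ 3.
k = 3 is achieved by 3 values at 94 and 5 at 0, total 282; add 62 to one value (staying below 94) to reach 344.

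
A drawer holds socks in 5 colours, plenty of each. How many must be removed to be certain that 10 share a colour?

46

You could draw 9 of every colour without reaching 10 of any — 45 in all.
One more forces 10 of some colour, so 45 + 1 = 46.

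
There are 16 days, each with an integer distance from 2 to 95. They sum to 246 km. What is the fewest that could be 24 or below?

7

Let j be the number exceeding 24. Then the total is ≥ 25·j + 2·(16 − j) = 32 + 23j.
So 23j ≤ 214 and j ≤ 9; hence at least 16 − 9 = 7 are ≤ 24.
Exactly 7 works: 7 values at 2 and 9 at 25 total 239; raise one of the low values by 7 (still ≤ 24) to hit 246.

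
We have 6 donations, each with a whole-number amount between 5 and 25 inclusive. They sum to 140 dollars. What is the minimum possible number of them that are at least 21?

4

Suppose at most 6 − j of them reach 21; then j values are ≤ 20 and the rest ≤ 25.
The total is then ≤ 20·j + 25·(6 − j) = 150 − 5j. For this to be ≥ 140 we need j ≤ 2, so at least 6 − 2 = 4 must reach 21.
Exactly 4 works: 4 values at 25 and 2 at 20 total 140.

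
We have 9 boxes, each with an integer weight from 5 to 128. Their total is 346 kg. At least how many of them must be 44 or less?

2

If only k of them are at most 44, the other 9 − k are at least 45, so the total is at least (9 − k)·45 + k·5.
This is ≤ 346, so (9 − k)·45 + 5k ≤ 346, which gives k ≥ 2.
Exactly 2 works: 2 values at 5 and 7 at 45 total 325; raise one of the low values by 21 (still ≤ 44) to hit 346.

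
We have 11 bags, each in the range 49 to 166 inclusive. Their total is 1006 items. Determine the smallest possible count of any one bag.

49

Minimizing one value means maximizing the remaining 10.
The other 10 can take up 10 × 166 = 1660 ≥ 1006 − 49, so one bag can sit at its floor of 49.
Achievable: one at 49 and the other 10 totalling 957, which fits since 10 × 49 ≤ 957 ≤ 10 × 166.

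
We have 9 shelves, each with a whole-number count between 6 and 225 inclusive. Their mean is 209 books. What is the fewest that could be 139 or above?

8

The total is 9 × 209 = 1881.
If only k of them are at least 139, the other 9 − k are at most 138, so the total is at most k·225 + (9 − k)·138.
This must reach 1881, so k·225 + (9 − k)·138 ≥ 1881, giving k ≥ 8.
Exactly 8 works: 8 values at 225 and 1 at 138 total 1938; lower one of the high values by 57 (still ≥ 139) to hit 1881.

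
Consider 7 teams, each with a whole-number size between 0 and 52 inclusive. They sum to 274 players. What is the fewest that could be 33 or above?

3

Each value short of 33 is at most 32, costing at least 52 − 32 = 20 against the maximum total of 364.
We can afford to lose at most 364 − 274 = 90, so at most ⌊90/20⌋ = 4 fall short, and at least 3 are ≥ 33.
Exactly 3 works: 3 values at 52 and 4 at 32 total 284; lower one of the high values by 10 (still ≥ 33) to hit 274.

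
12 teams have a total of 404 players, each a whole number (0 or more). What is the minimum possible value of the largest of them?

34

If every one of the 12 were at most 33, the total would be at most 12 × 33 = 396 < 404.
Equality holds with 8 values of 34 and 4 values of 33.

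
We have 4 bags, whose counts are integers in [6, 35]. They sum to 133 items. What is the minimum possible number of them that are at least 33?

Each value short of 33 is at most 32, costing at least 35 − 32 = 3 against the maximum total of 140.
We can afford to lose at most 140 − 133 = 7, so at most ⌊7/3⌋ = 2 fall short, and at least 2 are ≥ 33.
Exactly 2 works: 2 values at 35 and 2 at 32 total 134; lower one of the high values by 1 (still ≥ 33) to hit 133.

2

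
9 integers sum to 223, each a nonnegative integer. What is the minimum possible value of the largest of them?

25

If every one of the 9 were at most 24, the total would be at most 9 × 24 = 216 < 223.
Taking 2 copies of 24 and 7 copies of 25 gives exactly 223, so 25 is attained.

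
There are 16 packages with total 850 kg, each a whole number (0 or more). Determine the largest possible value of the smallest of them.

53

The 16 values sum to 850, so their minimum is at most ⌊850/16⌋ = 53.
Equality holds with 14 values of 53 and 2 values of 54.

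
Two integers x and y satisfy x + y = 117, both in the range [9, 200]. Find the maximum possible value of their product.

3422

xy = x(117 − x) is maximized when x is as near 117/2 as the bounds allow.
Taking x = 58 and y = 59 (both in [9, 200]) gives xy = 3422.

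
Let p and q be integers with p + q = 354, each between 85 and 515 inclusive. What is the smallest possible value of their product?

22865

For a fixed sum, pq is smallest when p and q are as far apart as possible.
At the endpoint p = 85, q = 354 − 85 = 269, so pq = 85 × 269 = 22865.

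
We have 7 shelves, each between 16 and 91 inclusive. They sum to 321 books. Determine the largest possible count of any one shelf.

Maximizing one value means minimizing the remaining 6.
The other 6 contribute at least 6 × 16 = 96, leaving at most 321 − 96 = 225.
But each shelf is capped at 91, so the maximum is 91.
Achievable: one at 91 and the other 6 totalling 230, which fits since 6 × 16 ≤ 230 ≤ 6 × 91.

91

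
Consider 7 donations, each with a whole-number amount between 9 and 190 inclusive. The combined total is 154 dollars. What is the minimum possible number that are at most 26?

If only k of them are at most 26, the other 7 − k are at least 27, so the total is at least (7 − k)·27 + k·9.
This is ≤ 154, so (7 − k)·27 + 9k ≤ 154, which gives k ≥ 2.
Exactly 2 works: 2 values at 9 and 5 at 27 total 153; raise one of the low values by 1 (still ≤ 26) to hit 154.

2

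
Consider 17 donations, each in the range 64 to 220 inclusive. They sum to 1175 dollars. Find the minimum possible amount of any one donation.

64

Minimizing one value means maximizing the remaining 16.
The other 16 can take up 16 × 220 = 3520 ≥ 1175 − 64, so one donation can sit at its floor of 64.
Achievable: one at 64 and the other 16 totalling 1111, which fits since 16 × 64 ≤ 1111 ≤ 16 × 220.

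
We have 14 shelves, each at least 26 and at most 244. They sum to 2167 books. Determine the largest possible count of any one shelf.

244

To make one shelf as large as possible, make the other 13 as small as possible.
The other 13 contribute at least 13 × 26 = 338, leaving at most 2167 − 338 = 1829.
But each shelf is capped at 244, so the maximum is 244.
Achievable: one at 244 and the other 13 totalling 1923, which fits since 13 × 26 ≤ 1923 ≤ 13 × 244.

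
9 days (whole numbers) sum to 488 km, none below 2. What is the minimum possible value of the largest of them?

Some value must be at least ⌈488/9⌉ = 55, since 9 × 54 = 486 < 488.
Taking 7 copies of 54 and 2 copies of 55 gives exactly 488, so 55 is attained.

55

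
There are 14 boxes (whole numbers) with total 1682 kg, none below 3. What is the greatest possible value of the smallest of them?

The 14 values sum to 1682, so their minimum is at most ⌊1682/14⌋ = 120.
Achievable: 12 of them at 120 and 2 at 121 total 1682.

120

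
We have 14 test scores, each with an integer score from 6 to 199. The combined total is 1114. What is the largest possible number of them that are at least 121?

8

If k of the values are ≥ 121, the total is ≥ 121k + 6(14 − k).
Setting 121k + 6(14 − k) ≤ 1114 gives 115k ≤ 1030, so k ≤ 8.
k = 8 is achieved by 8 values at 121 and 6 at 6, total 1004; add 110 to one value (staying below 121) to reach 1114.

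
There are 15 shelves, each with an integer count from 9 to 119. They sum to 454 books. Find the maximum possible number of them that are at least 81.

4

If k of the values are ≥ 81, the total is ≥ 81k + 9(15 − k).
Setting 81k + 9(15 − k) ≤ 454 gives 72k ≤ 319, so k ≤ 4.
k = 4 is achieved by 4 values at 81 and 11 at 9, total 423; add 31 to one value (staying below 81) to reach 454.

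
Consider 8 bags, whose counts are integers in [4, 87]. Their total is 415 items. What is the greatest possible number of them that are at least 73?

5

With k values at 73 or above and the rest at least 4, the sum is at least 32 + 69k.
Since the sum is 415, we need 69k ≤ 383, i.e. k ≤ 5.
k = 5 is achieved by 5 values at 73 and 3 at 4, total 377; add 38 to one value (staying below 73) to reach 415.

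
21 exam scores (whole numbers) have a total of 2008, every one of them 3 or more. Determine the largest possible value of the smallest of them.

95

The 21 values sum to 2008, so their minimum is at most ⌊2008/21⌋ = 95.
Equality holds with 8 values of 95 and 13 values of 96.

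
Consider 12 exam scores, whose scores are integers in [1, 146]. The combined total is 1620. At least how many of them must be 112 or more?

If only k of them are at least 112, the other 12 − k are at most 111, so the total is at most k·146 + (12 − k)·111.
This must reach 1620, so k·146 + (12 − k)·111 ≥ 1620, giving k ≥ 9.
Exactly 9 works: 9 values at 146 and 3 at 111 total 1647; lower one of the high values by 27 (still ≥ 112) to hit 1620.

9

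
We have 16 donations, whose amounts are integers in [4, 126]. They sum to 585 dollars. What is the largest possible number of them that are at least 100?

5

Suppose k of them are at least 100. Those contribute at least 100 each and the other 16 − k at least 4 each.
So the total is at least 100k + 4(16 − k) = 64 + 96k. This must be ≤ 585, giving k ≤ 5.
k = 5 is achieved by 5 values at 100 and 11 at 4, total 544; add 41 to one value (staying below 100) to reach 585.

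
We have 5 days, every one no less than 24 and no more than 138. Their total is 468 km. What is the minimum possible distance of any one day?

Minimizing one value means maximizing the remaining 4.
The other 4 can take up 4 × 138 = 552 ≥ 468 − 24, so one day can sit at its floor of 24.
Achievable: one at 24 and the other 4 totalling 444, which fits since 4 × 24 ≤ 444 ≤ 4 × 138.

24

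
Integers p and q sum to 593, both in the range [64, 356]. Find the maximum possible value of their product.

87912

With p + q fixed, pq peaks when the two are closest together.
Taking p = 296 and q = 297 (both in [64, 356]) gives pq = 87912.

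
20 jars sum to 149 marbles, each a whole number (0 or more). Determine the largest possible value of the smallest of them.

The 20 values sum to 149, so their minimum is at most ⌊149/20⌋ = 7.
Achievable: 11 of them at 7 and 9 at 8 total 149.

7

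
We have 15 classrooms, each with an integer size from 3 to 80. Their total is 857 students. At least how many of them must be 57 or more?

Suppose at most 15 − j of them reach 57; then j values are ≤ 56 and the rest ≤ 80.
The total is then ≤ 56·j + 80·(15 − j) = 1200 − 24j. For this to be ≥ 857 we need j ≤ 14, so at least 15 − 14 = 1 must reach 57.
Exactly 1 works: 1 value at 80 and 14 at 56 total 864; lower one of the high values by 7 (still ≥ 57) to hit 857.

1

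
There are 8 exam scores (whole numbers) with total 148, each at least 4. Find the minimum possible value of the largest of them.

If every one of the 8 were at most 18, the total would be at most 8 × 18 = 144 < 148.
Equality holds with 4 values of 19 and 4 values of 18.

19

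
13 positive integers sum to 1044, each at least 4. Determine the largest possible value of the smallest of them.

80

If every one of the 13 were at least 81, the total would be at least 13 × 81 = 1053 > 1044.
Achievable: 9 of them at 80 and 4 at 81 total 1044.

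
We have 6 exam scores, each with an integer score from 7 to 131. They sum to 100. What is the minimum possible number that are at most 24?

3

If only k of them are at most 24, the other 6 − k are at least 25, so the total is at least (6 − k)·25 + k·7.
This is ≤ 100, so (6 − k)·25 + 7k ≤ 100, which gives k ≥ 3.
Exactly 3 works: 3 values at 7 and 3 at 25 total 96; raise one of the low values by 4 (still ≤ 24) to hit 100.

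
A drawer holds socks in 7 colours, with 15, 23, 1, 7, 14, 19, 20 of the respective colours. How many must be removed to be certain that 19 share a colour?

92

In the worst case you take as many as possible of each colour without reaching 19: 15 + 18 + 1 + 7 + 14 + 18 + 18 = 91.
The next one must give 19 of some colour, so 91 + 1 = 92.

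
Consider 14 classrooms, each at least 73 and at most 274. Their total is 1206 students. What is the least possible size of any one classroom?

73

To make one classroom as small as possible, make the other 13 as large as possible.
The other 13 can take up 13 × 274 = 3562 ≥ 1206 − 73, so one classroom can sit at its floor of 73.
Achievable: one at 73 and the other 13 totalling 1133, which fits since 13 × 73 ≤ 1133 ≤ 13 × 274.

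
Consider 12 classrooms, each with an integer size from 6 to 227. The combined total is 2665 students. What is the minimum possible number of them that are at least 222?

3

If only k of them are at least 222, the other 12 − k are at most 221, so the total is at most k·227 + (12 − k)·221.
This must reach 2665, so k·227 + (12 − k)·221 ≥ 2665, giving k ≥ 3.
Exactly 3 works: 3 values at 227 and 9 at 221 total 2670; lower one of the high values by 5 (still ≥ 222) to hit 2665.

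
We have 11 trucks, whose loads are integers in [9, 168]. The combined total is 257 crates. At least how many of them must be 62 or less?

9

Each value above 62 is at least 63, contributing at least 63 − 9 = 54 above the floor 9.
The sum exceeds the floor total 99 by 158, so at most ⌊158/54⌋ = 2 exceed 62, and at least 9 are ≤ 62.
Exactly 9 works: 9 values at 9 and 2 at 63 total 207; raise one of the low values by 50 (still ≤ 62) to hit 257.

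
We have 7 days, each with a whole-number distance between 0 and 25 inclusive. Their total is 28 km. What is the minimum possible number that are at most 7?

4

Let j be the number exceeding 7. Then the total is ≥ 8·j + 0·(7 − j) = 0 + 8j.
So 8j ≤ 28 and j ≤ 3; hence at least 7 − 3 = 4 are ≤ 7.
Exactly 4 works: 4 values at 0 and 3 at 8 total 24; raise one of the low values by 4 (still ≤ 7) to hit 28.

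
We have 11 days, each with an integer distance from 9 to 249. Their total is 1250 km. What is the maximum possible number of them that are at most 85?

Each value at 85 or below falls at least 249 − 85 = 164 short of the ceiling 249.
The ceiling total is 11 × 249 = 2739, and we need 1250, so at most ⌊(2739 − 1250)/164⌋ = 9 can be that low.
k = 9 is achieved by 9 values at 85 and 2 at 249, total 1263; lower one of the 249's by 13 (still > 85) to reach 1250.

9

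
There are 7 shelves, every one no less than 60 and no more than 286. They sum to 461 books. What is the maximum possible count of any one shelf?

101

Maximizing one value means minimizing the remaining 6.
The other 6 contribute at least 6 × 60 = 360, leaving at most 461 − 360 = 101.
Since 101 ≤ 286, this is achievable: one at 101 and 6 at 60.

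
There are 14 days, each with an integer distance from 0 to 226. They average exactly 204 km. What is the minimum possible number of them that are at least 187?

7

The total is 14 × 204 = 2856.
If only k of them are at least 187, the other 14 − k are at most 186, so the total is at most k·226 + (14 − k)·186.
This must reach 2856, so k·226 + (14 − k)·186 ≥ 2856, giving k ≥ 7.
Exactly 7 works: 7 values at 226 and 7 at 186 total 2884; lower one of the high values by 28 (still ≥ 187) to hit 2856.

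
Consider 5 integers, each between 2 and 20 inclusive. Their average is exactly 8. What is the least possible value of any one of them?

Minimizing one value means maximizing the remaining 4.
The total is 5 × 8 = 40.
The other 4 can take up 4 × 20 = 80 ≥ 40 − 2, so one integer can sit at its floor of 2.
Achievable: one at 2 and the other 4 totalling 38, which fits since 4 × 2 ≤ 38 ≤ 4 × 20.

2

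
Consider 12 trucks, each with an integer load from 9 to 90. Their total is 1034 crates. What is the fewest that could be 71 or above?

If only k of them are at least 71, the other 12 − k are at most 70, so the total is at most k·90 + (12 − k)·70.
This must reach 1034, so k·90 + (12 − k)·70 ≥ 1034, giving k ≥ 10.
Exactly 10 works: 10 values at 90 and 2 at 70 total 1040; lower one of the high values by 6 (still ≥ 71) to hit 1034.

10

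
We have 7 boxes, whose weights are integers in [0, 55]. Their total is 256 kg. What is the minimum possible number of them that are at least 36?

1

If only k of them are at least 36, the other 7 − k are at most 35, so the total is at most k·55 + (7 − k)·35.
This must reach 256, so k·55 + (7 − k)·35 ≥ 256, giving k ≥ 1.
Exactly 1 works: 1 value at 55 and 6 at 35 total 265; lower one of the high values by 9 (still ≥ 36) to hit 256.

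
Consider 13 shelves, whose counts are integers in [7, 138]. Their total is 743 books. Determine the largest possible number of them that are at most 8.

Each value at 8 or below falls at least 138 − 8 = 130 short of the ceiling 138.
The ceiling total is 13 × 138 = 1794, and we need 743, so at most ⌊(1794 − 743)/130⌋ = 8 can be that low.
k = 8 is achieved by 8 values at 8 and 5 at 138, total 754; lower one of the 138's by 11 (still > 8) to reach 743.

8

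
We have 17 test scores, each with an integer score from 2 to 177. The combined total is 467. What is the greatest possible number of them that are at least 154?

If k of the values are ≥ 154, the total is ≥ 154k + 2(17 − k).
Setting 154k + 2(17 − k) ≤ 467 gives 152k ≤ 433, so k ≤ 2.
k = 2 is achieved by 2 values at 154 and 15 at 2, total 338; add 129 to one value (staying below 154) to reach 467.

2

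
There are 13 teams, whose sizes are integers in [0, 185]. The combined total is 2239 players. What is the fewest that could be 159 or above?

7

If only k of them are at least 159, the other 13 − k are at most 158, so the total is at most k·185 + (13 − k)·158.
This must reach 2239, so k·185 + (13 − k)·158 ≥ 2239, giving k ≥ 7.
Exactly 7 works: 7 values at 185 and 6 at 158 total 2243; lower one of the high values by 4 (still ≥ 159) to hit 2239.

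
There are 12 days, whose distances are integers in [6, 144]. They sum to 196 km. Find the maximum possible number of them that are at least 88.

With k values at 88 or above and the rest at least 6, the sum is at least 72 + 82k.
Since the sum is 196, we need 82k ≤ 124, i.e. k ≤ 1.
k = 1 is achieved by 1 value at 88 and 11 at 6, total 154; add 42 to one value (staying below 88) to reach 196.

1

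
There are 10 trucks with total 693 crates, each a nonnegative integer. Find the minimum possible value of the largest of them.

70

The 10 values sum to 693, so their maximum is at least ⌈693/10⌉ = 70.
Achievable: 3 of them at 70 and 7 at 69 total 693.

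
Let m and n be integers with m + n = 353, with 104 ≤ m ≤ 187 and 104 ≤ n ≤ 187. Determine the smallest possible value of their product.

mn = m(353 − m) is concave in m, so over [166, 187] it is minimized at an endpoint.
At the endpoint m = 166, n = 353 − 166 = 187, so mn = 166 × 187 = 31042.

31042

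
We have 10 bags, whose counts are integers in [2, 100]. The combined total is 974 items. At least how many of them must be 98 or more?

2

Suppose at most 10 − j of them reach 98; then j values are ≤ 97 and the rest ≤ 100.
The total is then ≤ 97·j + 100·(10 − j) = 1000 − 3j. For this to be ≥ 974 we need j ≤ 8, so at least 10 − 8 = 2 must reach 98.
Exactly 2 works: 2 values at 100 and 8 at 97 total 976; lower one of the high values by 2 (still ≥ 98) to hit 974.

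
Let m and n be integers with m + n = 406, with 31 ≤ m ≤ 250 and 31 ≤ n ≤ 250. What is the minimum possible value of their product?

39000

mn = m(406 − m) is concave in m, so over [156, 250] it is minimized at an endpoint.
At the endpoint m = 156, n = 406 − 156 = 250, so mn = 156 × 250 = 39000.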